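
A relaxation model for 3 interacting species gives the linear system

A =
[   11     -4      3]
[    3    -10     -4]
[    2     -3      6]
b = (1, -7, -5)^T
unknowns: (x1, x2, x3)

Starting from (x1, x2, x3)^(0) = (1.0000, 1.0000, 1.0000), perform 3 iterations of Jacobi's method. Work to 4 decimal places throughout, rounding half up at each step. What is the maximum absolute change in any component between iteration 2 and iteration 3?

0.1333

Iteration 1:
  x1 = (1 - (-4)·1.0000 - (3)·1.0000) / (11) = 0.1818
  x2 = (-7 - (3)·1.0000 - (-4)·1.0000) / (-10) = 0.6000
  x3 = (-5 - (2)·1.0000 - (-3)·1.0000) / (6) = -0.6667
Iteration 2:
  x1 = (1 - (-4)·0.6000 - (3)·-0.6667) / (11) = 0.4909
  x2 = (-7 - (3)·0.1818 - (-4)·-0.6667) / (-10) = 1.0212
  x3 = (-5 - (2)·0.1818 - (-3)·0.6000) / (6) = -0.5939
Iteration 3:
  x1 = (1 - (-4)·1.0212 - (3)·-0.5939) / (11) = 0.6242
  x2 = (-7 - (3)·0.4909 - (-4)·-0.5939) / (-10) = 1.0848
  x3 = (-5 - (2)·0.4909 - (-3)·1.0212) / (6) = -0.4864
Change: (0.1333, 0.0636, 0.1075) → max |·| = 0.1333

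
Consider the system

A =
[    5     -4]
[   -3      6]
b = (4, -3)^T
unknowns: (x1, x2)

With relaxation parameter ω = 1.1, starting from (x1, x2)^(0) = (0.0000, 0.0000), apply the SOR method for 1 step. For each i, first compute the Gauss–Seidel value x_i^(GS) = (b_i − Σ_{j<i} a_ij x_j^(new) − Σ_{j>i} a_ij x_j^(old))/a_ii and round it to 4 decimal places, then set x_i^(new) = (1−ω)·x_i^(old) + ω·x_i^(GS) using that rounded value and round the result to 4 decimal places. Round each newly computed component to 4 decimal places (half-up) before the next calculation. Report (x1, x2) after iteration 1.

Iteration 1:
  x1: GS value = (4 - (-4)·0.0000) / (5) = 0.8000;  x1 ← (1−ω)·0.0000 + ω·0.8000 = 0.8800
  x2: GS value = (-3 - (-3)·0.8800) / (6) = -0.0600;  x2 ← (1−ω)·0.0000 + ω·-0.0600 = -0.0660

(0.8800, -0.0660)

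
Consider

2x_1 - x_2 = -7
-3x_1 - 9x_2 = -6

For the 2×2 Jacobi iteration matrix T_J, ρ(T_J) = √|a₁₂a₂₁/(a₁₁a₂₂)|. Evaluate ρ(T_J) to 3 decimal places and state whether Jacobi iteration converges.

a₁₂a₂₁/(a₁₁a₂₂) = (-1)·(-3) / ((2)·(-9)) = -0.166667
ρ = √|-0.166667| = √0.166667 = 0.408
ρ < 1, so Jacobi converges

0.408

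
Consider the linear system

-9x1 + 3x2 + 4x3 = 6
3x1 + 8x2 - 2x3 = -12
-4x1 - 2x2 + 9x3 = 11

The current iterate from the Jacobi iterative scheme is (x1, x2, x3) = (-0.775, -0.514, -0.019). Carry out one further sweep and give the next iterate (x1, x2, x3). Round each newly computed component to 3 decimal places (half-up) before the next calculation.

One sweep:
  x1 = (6 - (3)·-0.514 - (4)·-0.019) / (-9) = -0.846
  x2 = (-12 - (3)·-0.775 - (-2)·-0.019) / (8) = -1.214
  x3 = (11 - (-4)·-0.775 - (-2)·-0.514) / (9) = 0.764

(-0.846, -1.214, 0.764)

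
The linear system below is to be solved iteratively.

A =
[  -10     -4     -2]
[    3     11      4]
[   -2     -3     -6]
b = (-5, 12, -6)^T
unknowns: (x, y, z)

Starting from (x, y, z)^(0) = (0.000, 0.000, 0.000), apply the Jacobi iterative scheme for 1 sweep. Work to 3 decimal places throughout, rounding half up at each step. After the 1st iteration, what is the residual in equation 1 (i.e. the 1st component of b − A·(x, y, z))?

6.364

Iteration 1:
  x = (-5 - (-4)·0.000 - (-2)·0.000) / (-10) = 0.500
  y = (12 - (3)·0.000 - (4)·0.000) / (11) = 1.091
  z = (-6 - (-2)·0.000 - (-3)·0.000) / (-6) = 1.000
Residual b − A·x = (6.364, -5.501, 4.273)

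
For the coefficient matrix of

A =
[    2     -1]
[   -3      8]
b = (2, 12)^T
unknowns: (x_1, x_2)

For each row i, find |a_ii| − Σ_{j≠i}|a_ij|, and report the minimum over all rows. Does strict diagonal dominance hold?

row 1: |2| − (1) = 1
row 2: |8| − (3) = 5
minimum over rows = 1 → strictly diagonally dominant (convergence guaranteed)

1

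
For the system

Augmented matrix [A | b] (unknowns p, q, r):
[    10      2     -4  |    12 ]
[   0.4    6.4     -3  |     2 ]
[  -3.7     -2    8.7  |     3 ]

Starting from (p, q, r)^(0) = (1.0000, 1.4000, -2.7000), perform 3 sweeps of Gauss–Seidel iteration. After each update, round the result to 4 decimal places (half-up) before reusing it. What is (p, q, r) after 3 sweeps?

(1.5510, 0.6860, 1.1621)

Iteration 1:
  p = (12 - (2)·1.4000 - (-4)·-2.7000) / (10) = -0.1600
  q = (2 - (0.4)·-0.1600 - (-3)·-2.7000) / (6.4) = -0.9431
  r = (3 - (-3.7)·-0.1600 - (-2)·-0.9431) / (8.7) = 0.0600
Iteration 2:
  p = (12 - (2)·-0.9431 - (-4)·0.0600) / (10) = 1.4126
  q = (2 - (0.4)·1.4126 - (-3)·0.0600) / (6.4) = 0.2523
  r = (3 - (-3.7)·1.4126 - (-2)·0.2523) / (8.7) = 1.0036
Iteration 3:
  p = (12 - (2)·0.2523 - (-4)·1.0036) / (10) = 1.5510
  q = (2 - (0.4)·1.5510 - (-3)·1.0036) / (6.4) = 0.6860
  r = (3 - (-3.7)·1.5510 - (-2)·0.6860) / (8.7) = 1.1621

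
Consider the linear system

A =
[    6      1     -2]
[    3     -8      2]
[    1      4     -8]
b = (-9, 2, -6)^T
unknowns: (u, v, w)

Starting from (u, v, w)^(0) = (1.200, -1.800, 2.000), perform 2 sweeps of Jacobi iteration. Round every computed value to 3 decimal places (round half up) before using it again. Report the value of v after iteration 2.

Iteration 1:
  u = (-9 - (1)·-1.800 - (-2)·2.000) / (6) = -0.533
  v = (2 - (3)·1.200 - (2)·2.000) / (-8) = 0.700
  w = (-6 - (1)·1.200 - (4)·-1.800) / (-8) = 0.000
Iteration 2:
  u = (-9 - (1)·0.700 - (-2)·0.000) / (6) = -1.617
  v = (2 - (3)·-0.533 - (2)·0.000) / (-8) = -0.450
  w = (-6 - (1)·-0.533 - (4)·0.700) / (-8) = 1.033

-0.450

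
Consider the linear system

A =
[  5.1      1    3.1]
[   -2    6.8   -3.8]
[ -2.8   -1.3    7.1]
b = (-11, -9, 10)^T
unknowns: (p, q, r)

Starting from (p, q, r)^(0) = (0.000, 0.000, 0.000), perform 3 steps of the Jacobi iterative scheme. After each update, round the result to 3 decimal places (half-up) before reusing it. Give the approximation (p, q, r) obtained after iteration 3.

Iteration 1:
  p = (-11 - (1)·0.000 - (3.1)·0.000) / (5.1) = -2.157
  q = (-9 - (-2)·0.000 - (-3.8)·0.000) / (6.8) = -1.324
  r = (10 - (-2.8)·0.000 - (-1.3)·0.000) / (7.1) = 1.408
Iteration 2:
  p = (-11 - (1)·-1.324 - (3.1)·1.408) / (5.1) = -2.753
  q = (-9 - (-2)·-2.157 - (-3.8)·1.408) / (6.8) = -1.171
  r = (10 - (-2.8)·-2.157 - (-1.3)·-1.324) / (7.1) = 0.315
Iteration 3:
  p = (-11 - (1)·-1.171 - (3.1)·0.315) / (5.1) = -2.119
  q = (-9 - (-2)·-2.753 - (-3.8)·0.315) / (6.8) = -1.957
  r = (10 - (-2.8)·-2.753 - (-1.3)·-1.171) / (7.1) = 0.108

(-2.119, -1.957, 0.108)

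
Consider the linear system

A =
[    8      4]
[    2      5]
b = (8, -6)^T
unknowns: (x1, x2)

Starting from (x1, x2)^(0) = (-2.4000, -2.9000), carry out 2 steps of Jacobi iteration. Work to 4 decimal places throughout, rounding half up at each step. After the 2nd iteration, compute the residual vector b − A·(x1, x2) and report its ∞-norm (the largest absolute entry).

Iteration 1:
  x1 = (8 - (4)·-2.9000) / (8) = 2.4500
  x2 = (-6 - (2)·-2.4000) / (5) = -0.2400
Iteration 2:
  x1 = (8 - (4)·-0.2400) / (8) = 1.1200
  x2 = (-6 - (2)·2.4500) / (5) = -2.1800
Residual b − A·x = (7.7600, 2.6600); ∞-norm = 7.7600

7.7600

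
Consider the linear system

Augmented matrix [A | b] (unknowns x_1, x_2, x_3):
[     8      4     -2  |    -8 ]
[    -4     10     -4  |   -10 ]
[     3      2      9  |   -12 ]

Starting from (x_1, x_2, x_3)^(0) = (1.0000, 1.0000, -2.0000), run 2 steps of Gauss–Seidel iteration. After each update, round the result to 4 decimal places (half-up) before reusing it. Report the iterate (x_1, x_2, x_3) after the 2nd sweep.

Iteration 1:
  x_1 = (-8 - (4)·1.0000 - (-2)·-2.0000) / (8) = -2.0000
  x_2 = (-10 - (-4)·-2.0000 - (-4)·-2.0000) / (10) = -2.6000
  x_3 = (-12 - (3)·-2.0000 - (2)·-2.6000) / (9) = -0.0889
Iteration 2:
  x_1 = (-8 - (4)·-2.6000 - (-2)·-0.0889) / (8) = 0.2778
  x_2 = (-10 - (-4)·0.2778 - (-4)·-0.0889) / (10) = -0.9244
  x_3 = (-12 - (3)·0.2778 - (2)·-0.9244) / (9) = -1.2205

(0.2778, -0.9244, -1.2205)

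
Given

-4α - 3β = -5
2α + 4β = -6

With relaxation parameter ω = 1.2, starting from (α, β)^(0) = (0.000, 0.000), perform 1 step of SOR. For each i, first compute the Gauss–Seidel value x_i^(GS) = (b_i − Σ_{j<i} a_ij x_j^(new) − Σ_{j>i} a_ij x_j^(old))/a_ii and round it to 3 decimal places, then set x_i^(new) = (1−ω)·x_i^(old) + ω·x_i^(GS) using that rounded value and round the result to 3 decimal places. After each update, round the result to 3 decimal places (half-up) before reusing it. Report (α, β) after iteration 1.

Iteration 1:
  α: GS value = (-5 - (-3)·0.000) / (-4) = 1.250;  α ← (1−ω)·0.000 + ω·1.250 = 1.500
  β: GS value = (-6 - (2)·1.500) / (4) = -2.250;  β ← (1−ω)·0.000 + ω·-2.250 = -2.700

(1.500, -2.700)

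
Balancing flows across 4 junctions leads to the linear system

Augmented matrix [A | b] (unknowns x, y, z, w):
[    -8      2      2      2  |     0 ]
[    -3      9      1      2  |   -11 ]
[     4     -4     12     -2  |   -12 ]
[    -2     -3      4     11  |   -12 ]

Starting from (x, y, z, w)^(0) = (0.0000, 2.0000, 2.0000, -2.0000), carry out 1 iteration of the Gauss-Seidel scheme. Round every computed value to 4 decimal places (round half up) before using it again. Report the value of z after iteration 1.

Iteration 1:
  x = (0 - (2)·2.0000 - (2)·2.0000 - (2)·-2.0000) / (-8) = 0.5000
  y = (-11 - (-3)·0.5000 - (1)·2.0000 - (2)·-2.0000) / (9) = -0.8333
  z = (-12 - (4)·0.5000 - (-4)·-0.8333 - (-2)·-2.0000) / (12) = -1.7778
  w = (-12 - (-2)·0.5000 - (-3)·-0.8333 - (4)·-1.7778) / (11) = -0.5808

-1.7778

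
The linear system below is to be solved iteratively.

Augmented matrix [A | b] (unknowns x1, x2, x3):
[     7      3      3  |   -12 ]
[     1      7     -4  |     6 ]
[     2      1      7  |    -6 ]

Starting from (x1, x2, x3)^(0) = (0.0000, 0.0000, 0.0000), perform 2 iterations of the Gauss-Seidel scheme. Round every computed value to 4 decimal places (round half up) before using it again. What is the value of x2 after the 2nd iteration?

Iteration 1:
  x1 = (-12 - (3)·0.0000 - (3)·0.0000) / (7) = -1.7143
  x2 = (6 - (1)·-1.7143 - (-4)·0.0000) / (7) = 1.1020
  x3 = (-6 - (2)·-1.7143 - (1)·1.1020) / (7) = -0.5248
Iteration 2:
  x1 = (-12 - (3)·1.1020 - (3)·-0.5248) / (7) = -1.9617
  x2 = (6 - (1)·-1.9617 - (-4)·-0.5248) / (7) = 0.8375
  x3 = (-6 - (2)·-1.9617 - (1)·0.8375) / (7) = -0.4163

0.8375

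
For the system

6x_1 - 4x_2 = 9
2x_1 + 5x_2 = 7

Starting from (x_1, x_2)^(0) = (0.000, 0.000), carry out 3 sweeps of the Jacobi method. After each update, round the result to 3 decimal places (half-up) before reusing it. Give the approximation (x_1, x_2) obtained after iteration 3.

(2.033, 0.427)

Iteration 1:
  x_1 = (9 - (-4)·0.000) / (6) = 1.500
  x_2 = (7 - (2)·0.000) / (5) = 1.400
Iteration 2:
  x_1 = (9 - (-4)·1.400) / (6) = 2.433
  x_2 = (7 - (2)·1.500) / (5) = 0.800
Iteration 3:
  x_1 = (9 - (-4)·0.800) / (6) = 2.033
  x_2 = (7 - (2)·2.433) / (5) = 0.427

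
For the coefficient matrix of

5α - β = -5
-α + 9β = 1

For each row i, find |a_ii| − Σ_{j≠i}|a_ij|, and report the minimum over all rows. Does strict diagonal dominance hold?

row 1: |5| − (1) = 4
row 2: |9| − (1) = 8
minimum over rows = 4 → strictly diagonally dominant (convergence guaranteed)

4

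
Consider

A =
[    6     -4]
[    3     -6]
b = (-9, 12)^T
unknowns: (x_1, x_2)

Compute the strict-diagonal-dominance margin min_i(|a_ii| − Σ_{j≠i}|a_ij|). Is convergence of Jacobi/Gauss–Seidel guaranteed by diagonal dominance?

row 1: |6| − (4) = 2
row 2: |-6| − (3) = 3
minimum over rows = 2 → strictly diagonally dominant (convergence guaranteed)

2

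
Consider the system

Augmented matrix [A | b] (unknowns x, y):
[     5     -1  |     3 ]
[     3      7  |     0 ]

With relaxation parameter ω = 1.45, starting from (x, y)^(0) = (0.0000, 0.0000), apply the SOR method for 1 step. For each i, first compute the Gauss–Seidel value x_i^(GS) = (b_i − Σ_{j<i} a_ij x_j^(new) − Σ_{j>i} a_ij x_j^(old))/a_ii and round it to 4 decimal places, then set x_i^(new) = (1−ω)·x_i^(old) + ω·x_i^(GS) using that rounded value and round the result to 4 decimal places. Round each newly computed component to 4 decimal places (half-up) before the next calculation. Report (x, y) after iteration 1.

Iteration 1:
  x: GS value = (3 - (-1)·0.0000) / (5) = 0.6000;  x ← (1−ω)·0.0000 + ω·0.6000 = 0.8700
  y: GS value = (0 - (3)·0.8700) / (7) = -0.3729;  y ← (1−ω)·0.0000 + ω·-0.3729 = -0.5407

(0.8700, -0.5407)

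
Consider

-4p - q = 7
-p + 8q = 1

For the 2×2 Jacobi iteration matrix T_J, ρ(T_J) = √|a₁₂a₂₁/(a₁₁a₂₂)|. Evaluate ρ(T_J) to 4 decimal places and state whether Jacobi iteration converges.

0.1768

a₁₂a₂₁/(a₁₁a₂₂) = (-1)·(-1) / ((-4)·(8)) = -0.031250
ρ = √|-0.031250| = √0.031250 = 0.1768
ρ < 1, so Jacobi converges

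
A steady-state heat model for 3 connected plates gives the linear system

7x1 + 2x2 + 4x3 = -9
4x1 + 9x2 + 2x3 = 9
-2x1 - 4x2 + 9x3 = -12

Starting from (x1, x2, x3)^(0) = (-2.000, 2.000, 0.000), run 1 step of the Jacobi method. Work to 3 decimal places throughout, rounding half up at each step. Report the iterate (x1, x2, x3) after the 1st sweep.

Iteration 1:
  x1 = (-9 - (2)·2.000 - (4)·0.000) / (7) = -1.857
  x2 = (9 - (4)·-2.000 - (2)·0.000) / (9) = 1.889
  x3 = (-12 - (-2)·-2.000 - (-4)·2.000) / (9) = -0.889

(-1.857, 1.889, -0.889)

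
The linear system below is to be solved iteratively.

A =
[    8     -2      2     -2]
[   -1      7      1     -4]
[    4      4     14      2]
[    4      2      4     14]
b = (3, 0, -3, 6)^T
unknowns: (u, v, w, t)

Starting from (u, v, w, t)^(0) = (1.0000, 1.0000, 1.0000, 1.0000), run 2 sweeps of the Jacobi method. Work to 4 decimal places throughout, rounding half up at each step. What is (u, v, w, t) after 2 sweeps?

(0.6786, 0.0587, -0.5153, 0.4337)

Iteration 1:
  u = (3 - (-2)·1.0000 - (2)·1.0000 - (-2)·1.0000) / (8) = 0.6250
  v = (0 - (-1)·1.0000 - (1)·1.0000 - (-4)·1.0000) / (7) = 0.5714
  w = (-3 - (4)·1.0000 - (4)·1.0000 - (2)·1.0000) / (14) = -0.9286
  t = (6 - (4)·1.0000 - (2)·1.0000 - (4)·1.0000) / (14) = -0.2857
Iteration 2:
  u = (3 - (-2)·0.5714 - (2)·-0.9286 - (-2)·-0.2857) / (8) = 0.6786
  v = (0 - (-1)·0.6250 - (1)·-0.9286 - (-4)·-0.2857) / (7) = 0.0587
  w = (-3 - (4)·0.6250 - (4)·0.5714 - (2)·-0.2857) / (14) = -0.5153
  t = (6 - (4)·0.6250 - (2)·0.5714 - (4)·-0.9286) / (14) = 0.4337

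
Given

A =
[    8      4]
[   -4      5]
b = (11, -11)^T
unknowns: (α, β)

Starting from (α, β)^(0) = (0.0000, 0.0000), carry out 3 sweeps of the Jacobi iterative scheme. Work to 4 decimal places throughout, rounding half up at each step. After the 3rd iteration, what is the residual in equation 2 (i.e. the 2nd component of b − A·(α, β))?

Iteration 1:
  α = (11 - (4)·0.0000) / (8) = 1.3750
  β = (-11 - (-4)·0.0000) / (5) = -2.2000
Iteration 2:
  α = (11 - (4)·-2.2000) / (8) = 2.4750
  β = (-11 - (-4)·1.3750) / (5) = -1.1000
Iteration 3:
  α = (11 - (4)·-1.1000) / (8) = 1.9250
  β = (-11 - (-4)·2.4750) / (5) = -0.2200
Residual b − A·x = (-3.5200, -2.2000)

-2.2000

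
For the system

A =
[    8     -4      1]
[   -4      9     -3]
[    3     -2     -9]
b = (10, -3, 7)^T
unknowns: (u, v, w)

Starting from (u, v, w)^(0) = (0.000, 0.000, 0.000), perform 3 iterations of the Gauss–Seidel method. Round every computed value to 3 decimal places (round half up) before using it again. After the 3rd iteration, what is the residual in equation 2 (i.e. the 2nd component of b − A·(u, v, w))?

-0.038

Iteration 1:
  u = (10 - (-4)·0.000 - (1)·0.000) / (8) = 1.250
  v = (-3 - (-4)·1.250 - (-3)·0.000) / (9) = 0.222
  w = (7 - (3)·1.250 - (-2)·0.222) / (-9) = -0.410
Iteration 2:
  u = (10 - (-4)·0.222 - (1)·-0.410) / (8) = 1.412
  v = (-3 - (-4)·1.412 - (-3)·-0.410) / (9) = 0.158
  w = (7 - (3)·1.412 - (-2)·0.158) / (-9) = -0.342
Iteration 3:
  u = (10 - (-4)·0.158 - (1)·-0.342) / (8) = 1.372
  v = (-3 - (-4)·1.372 - (-3)·-0.342) / (9) = 0.162
  w = (7 - (3)·1.372 - (-2)·0.162) / (-9) = -0.356
Residual b − A·x = (0.028, -0.038, 0.004)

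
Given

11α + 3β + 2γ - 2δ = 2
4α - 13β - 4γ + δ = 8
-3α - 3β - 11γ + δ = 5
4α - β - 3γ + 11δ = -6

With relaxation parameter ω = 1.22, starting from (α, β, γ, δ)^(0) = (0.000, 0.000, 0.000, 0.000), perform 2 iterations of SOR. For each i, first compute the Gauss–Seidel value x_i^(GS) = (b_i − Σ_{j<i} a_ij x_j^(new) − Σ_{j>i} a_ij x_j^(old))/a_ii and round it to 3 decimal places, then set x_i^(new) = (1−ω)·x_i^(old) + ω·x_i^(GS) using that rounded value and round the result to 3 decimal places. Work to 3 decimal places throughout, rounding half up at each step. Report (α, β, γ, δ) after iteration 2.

Iteration 1:
  α: GS value = (2 - (3)·0.000 - (2)·0.000 - (-2)·0.000) / (11) = 0.182;  α ← (1−ω)·0.000 + ω·0.182 = 0.222
  β: GS value = (8 - (4)·0.222 - (-4)·0.000 - (1)·0.000) / (-13) = -0.547;  β ← (1−ω)·0.000 + ω·-0.547 = -0.667
  γ: GS value = (5 - (-3)·0.222 - (-3)·-0.667 - (1)·0.000) / (-11) = -0.333;  γ ← (1−ω)·0.000 + ω·-0.333 = -0.406
  δ: GS value = (-6 - (4)·0.222 - (-1)·-0.667 - (-3)·-0.406) / (11) = -0.798;  δ ← (1−ω)·0.000 + ω·-0.798 = -0.974
Iteration 2:
  α: GS value = (2 - (3)·-0.667 - (2)·-0.406 - (-2)·-0.974) / (11) = 0.260;  α ← (1−ω)·0.222 + ω·0.260 = 0.268
  β: GS value = (8 - (4)·0.268 - (-4)·-0.406 - (1)·-0.974) / (-13) = -0.483;  β ← (1−ω)·-0.667 + ω·-0.483 = -0.443
  γ: GS value = (5 - (-3)·0.268 - (-3)·-0.443 - (1)·-0.974) / (-11) = -0.495;  γ ← (1−ω)·-0.406 + ω·-0.495 = -0.515
  δ: GS value = (-6 - (4)·0.268 - (-1)·-0.443 - (-3)·-0.515) / (11) = -0.824;  δ ← (1−ω)·-0.974 + ω·-0.824 = -0.791

(0.268, -0.443, -0.515, -0.791)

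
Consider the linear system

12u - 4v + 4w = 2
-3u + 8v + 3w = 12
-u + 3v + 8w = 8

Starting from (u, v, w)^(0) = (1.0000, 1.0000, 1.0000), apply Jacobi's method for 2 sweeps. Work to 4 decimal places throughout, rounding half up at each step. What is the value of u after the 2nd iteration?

Iteration 1:
  u = (2 - (-4)·1.0000 - (4)·1.0000) / (12) = 0.1667
  v = (12 - (-3)·1.0000 - (3)·1.0000) / (8) = 1.5000
  w = (8 - (-1)·1.0000 - (3)·1.0000) / (8) = 0.7500
Iteration 2:
  u = (2 - (-4)·1.5000 - (4)·0.7500) / (12) = 0.4167
  v = (12 - (-3)·0.1667 - (3)·0.7500) / (8) = 1.2813
  w = (8 - (-1)·0.1667 - (3)·1.5000) / (8) = 0.4583

0.4167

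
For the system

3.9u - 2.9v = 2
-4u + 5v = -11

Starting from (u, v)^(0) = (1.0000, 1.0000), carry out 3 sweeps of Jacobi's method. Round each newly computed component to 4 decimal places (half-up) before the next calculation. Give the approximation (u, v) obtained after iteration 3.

(-0.3757, -2.6226)

Iteration 1:
  u = (2 - (-2.9)·1.0000) / (3.9) = 1.2564
  v = (-11 - (-4)·1.0000) / (5) = -1.4000
Iteration 2:
  u = (2 - (-2.9)·-1.4000) / (3.9) = -0.5282
  v = (-11 - (-4)·1.2564) / (5) = -1.1949
Iteration 3:
  u = (2 - (-2.9)·-1.1949) / (3.9) = -0.3757
  v = (-11 - (-4)·-0.5282) / (5) = -2.6226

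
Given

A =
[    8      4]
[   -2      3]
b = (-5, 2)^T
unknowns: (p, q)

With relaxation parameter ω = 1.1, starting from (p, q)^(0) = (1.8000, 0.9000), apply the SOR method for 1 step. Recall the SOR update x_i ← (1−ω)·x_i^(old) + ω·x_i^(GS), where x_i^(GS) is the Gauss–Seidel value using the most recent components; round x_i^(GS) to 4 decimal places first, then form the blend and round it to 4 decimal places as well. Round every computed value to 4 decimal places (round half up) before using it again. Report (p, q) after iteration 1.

(-1.3625, -0.3559)

Iteration 1:
  p: GS value = (-5 - (4)·0.9000) / (8) = -1.0750;  p ← (1−ω)·1.8000 + ω·-1.0750 = -1.3625
  q: GS value = (2 - (-2)·-1.3625) / (3) = -0.2417;  q ← (1−ω)·0.9000 + ω·-0.2417 = -0.3559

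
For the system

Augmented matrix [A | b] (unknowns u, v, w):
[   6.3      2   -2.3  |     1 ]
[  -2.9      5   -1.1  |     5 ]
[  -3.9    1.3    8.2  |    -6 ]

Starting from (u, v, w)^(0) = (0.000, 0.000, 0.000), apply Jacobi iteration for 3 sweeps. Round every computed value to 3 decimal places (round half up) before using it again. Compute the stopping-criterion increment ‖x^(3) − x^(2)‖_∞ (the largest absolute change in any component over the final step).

Iteration 1:
  u = (1 - (2)·0.000 - (-2.3)·0.000) / (6.3) = 0.159
  v = (5 - (-2.9)·0.000 - (-1.1)·0.000) / (5) = 1.000
  w = (-6 - (-3.9)·0.000 - (1.3)·0.000) / (8.2) = -0.732
Iteration 2:
  u = (1 - (2)·1.000 - (-2.3)·-0.732) / (6.3) = -0.426
  v = (5 - (-2.9)·0.159 - (-1.1)·-0.732) / (5) = 0.931
  w = (-6 - (-3.9)·0.159 - (1.3)·1.000) / (8.2) = -0.815
Iteration 3:
  u = (1 - (2)·0.931 - (-2.3)·-0.815) / (6.3) = -0.434
  v = (5 - (-2.9)·-0.426 - (-1.1)·-0.815) / (5) = 0.574
  w = (-6 - (-3.9)·-0.426 - (1.3)·0.931) / (8.2) = -1.082
Change: (-0.008, -0.357, -0.267) → max |·| = 0.357

0.357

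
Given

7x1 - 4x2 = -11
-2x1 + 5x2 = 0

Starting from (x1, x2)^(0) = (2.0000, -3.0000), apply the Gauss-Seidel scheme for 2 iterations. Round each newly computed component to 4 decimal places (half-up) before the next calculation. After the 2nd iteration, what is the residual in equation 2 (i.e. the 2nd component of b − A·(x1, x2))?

0.0000

Iteration 1:
  x1 = (-11 - (-4)·-3.0000) / (7) = -3.2857
  x2 = (0 - (-2)·-3.2857) / (5) = -1.3143
Iteration 2:
  x1 = (-11 - (-4)·-1.3143) / (7) = -2.3225
  x2 = (0 - (-2)·-2.3225) / (5) = -0.9290
Residual b − A·x = (1.5415, 0.0000)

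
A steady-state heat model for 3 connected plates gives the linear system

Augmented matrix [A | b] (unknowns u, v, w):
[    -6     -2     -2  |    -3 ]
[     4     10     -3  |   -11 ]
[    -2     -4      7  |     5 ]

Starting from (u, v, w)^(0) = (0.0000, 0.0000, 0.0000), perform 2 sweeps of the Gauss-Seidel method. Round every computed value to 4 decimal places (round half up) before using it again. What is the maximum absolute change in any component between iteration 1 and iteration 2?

0.3952

Iteration 1:
  u = (-3 - (-2)·0.0000 - (-2)·0.0000) / (-6) = 0.5000
  v = (-11 - (4)·0.5000 - (-3)·0.0000) / (10) = -1.3000
  w = (5 - (-2)·0.5000 - (-4)·-1.3000) / (7) = 0.1143
Iteration 2:
  u = (-3 - (-2)·-1.3000 - (-2)·0.1143) / (-6) = 0.8952
  v = (-11 - (4)·0.8952 - (-3)·0.1143) / (10) = -1.4238
  w = (5 - (-2)·0.8952 - (-4)·-1.4238) / (7) = 0.1565
Change: (0.3952, -0.1238, 0.0422) → max |·| = 0.3952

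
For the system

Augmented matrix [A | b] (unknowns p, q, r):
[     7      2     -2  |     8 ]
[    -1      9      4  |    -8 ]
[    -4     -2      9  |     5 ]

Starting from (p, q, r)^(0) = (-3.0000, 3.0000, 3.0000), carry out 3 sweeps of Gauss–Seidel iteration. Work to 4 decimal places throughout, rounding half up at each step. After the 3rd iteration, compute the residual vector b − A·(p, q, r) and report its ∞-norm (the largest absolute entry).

Iteration 1:
  p = (8 - (2)·3.0000 - (-2)·3.0000) / (7) = 1.1429
  q = (-8 - (-1)·1.1429 - (4)·3.0000) / (9) = -2.0952
  r = (5 - (-4)·1.1429 - (-2)·-2.0952) / (9) = 0.5979
Iteration 2:
  p = (8 - (2)·-2.0952 - (-2)·0.5979) / (7) = 1.9123
  q = (-8 - (-1)·1.9123 - (4)·0.5979) / (9) = -0.9421
  r = (5 - (-4)·1.9123 - (-2)·-0.9421) / (9) = 1.1961
Iteration 3:
  p = (8 - (2)·-0.9421 - (-2)·1.1961) / (7) = 1.7538
  q = (-8 - (-1)·1.7538 - (4)·1.1961) / (9) = -1.2256
  r = (5 - (-4)·1.7538 - (-2)·-1.2256) / (9) = 1.0627
Residual b − A·x = (0.3000, 0.5334, -0.0003); ∞-norm = 0.5334

0.5334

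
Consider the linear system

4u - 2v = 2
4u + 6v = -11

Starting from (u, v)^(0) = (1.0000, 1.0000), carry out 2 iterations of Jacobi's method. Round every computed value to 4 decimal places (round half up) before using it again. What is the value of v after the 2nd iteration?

-2.5000

Iteration 1:
  u = (2 - (-2)·1.0000) / (4) = 1.0000
  v = (-11 - (4)·1.0000) / (6) = -2.5000
Iteration 2:
  u = (2 - (-2)·-2.5000) / (4) = -0.7500
  v = (-11 - (4)·1.0000) / (6) = -2.5000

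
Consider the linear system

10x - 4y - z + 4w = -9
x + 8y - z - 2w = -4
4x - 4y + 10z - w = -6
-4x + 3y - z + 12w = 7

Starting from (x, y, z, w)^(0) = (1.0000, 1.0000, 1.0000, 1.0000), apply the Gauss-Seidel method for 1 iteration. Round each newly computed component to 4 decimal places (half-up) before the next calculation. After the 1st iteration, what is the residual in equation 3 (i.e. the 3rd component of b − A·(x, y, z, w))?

Iteration 1:
  x = (-9 - (-4)·1.0000 - (-1)·1.0000 - (4)·1.0000) / (10) = -0.8000
  y = (-4 - (1)·-0.8000 - (-1)·1.0000 - (-2)·1.0000) / (8) = -0.0250
  z = (-6 - (4)·-0.8000 - (-4)·-0.0250 - (-1)·1.0000) / (10) = -0.1900
  w = (7 - (-4)·-0.8000 - (3)·-0.0250 - (-1)·-0.1900) / (12) = 0.3071
Residual b − A·x = (-2.5184, -2.5758, -0.6929, -0.0002)

-0.6929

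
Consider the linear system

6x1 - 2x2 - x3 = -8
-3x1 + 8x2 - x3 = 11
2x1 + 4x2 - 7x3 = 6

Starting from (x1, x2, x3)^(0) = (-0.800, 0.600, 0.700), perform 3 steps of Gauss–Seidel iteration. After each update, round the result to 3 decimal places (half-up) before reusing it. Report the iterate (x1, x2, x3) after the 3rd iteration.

(-1.136, 0.869, -0.685)

Iteration 1:
  x1 = (-8 - (-2)·0.600 - (-1)·0.700) / (6) = -1.017
  x2 = (11 - (-3)·-1.017 - (-1)·0.700) / (8) = 1.081
  x3 = (6 - (2)·-1.017 - (4)·1.081) / (-7) = -0.530
Iteration 2:
  x1 = (-8 - (-2)·1.081 - (-1)·-0.530) / (6) = -1.061
  x2 = (11 - (-3)·-1.061 - (-1)·-0.530) / (8) = 0.911
  x3 = (6 - (2)·-1.061 - (4)·0.911) / (-7) = -0.640
Iteration 3:
  x1 = (-8 - (-2)·0.911 - (-1)·-0.640) / (6) = -1.136
  x2 = (11 - (-3)·-1.136 - (-1)·-0.640) / (8) = 0.869
  x3 = (6 - (2)·-1.136 - (4)·0.869) / (-7) = -0.685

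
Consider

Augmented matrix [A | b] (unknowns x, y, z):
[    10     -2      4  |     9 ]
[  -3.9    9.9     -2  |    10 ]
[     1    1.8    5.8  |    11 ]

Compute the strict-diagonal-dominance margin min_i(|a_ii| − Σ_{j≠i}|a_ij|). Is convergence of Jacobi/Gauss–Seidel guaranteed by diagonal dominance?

row 1: |10| − (2+4) = 4
row 2: |9.9| − (3.9+2) = 4
row 3: |5.8| − (1+1.8) = 3
minimum over rows = 3 → strictly diagonally dominant (convergence guaranteed)

3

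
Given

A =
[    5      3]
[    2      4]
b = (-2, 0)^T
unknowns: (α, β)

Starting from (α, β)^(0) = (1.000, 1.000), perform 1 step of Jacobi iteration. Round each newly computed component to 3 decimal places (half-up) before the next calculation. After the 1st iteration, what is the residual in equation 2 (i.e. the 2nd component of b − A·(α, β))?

Iteration 1:
  α = (-2 - (3)·1.000) / (5) = -1.000
  β = (0 - (2)·1.000) / (4) = -0.500
Residual b − A·x = (4.500, 4.000)

4.000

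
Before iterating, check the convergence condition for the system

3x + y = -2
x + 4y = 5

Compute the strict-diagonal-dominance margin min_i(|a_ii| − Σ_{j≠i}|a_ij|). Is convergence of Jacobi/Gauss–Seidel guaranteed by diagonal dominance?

row 1: |3| − (1) = 2
row 2: |4| − (1) = 3
minimum over rows = 2 → strictly diagonally dominant (convergence guaranteed)

2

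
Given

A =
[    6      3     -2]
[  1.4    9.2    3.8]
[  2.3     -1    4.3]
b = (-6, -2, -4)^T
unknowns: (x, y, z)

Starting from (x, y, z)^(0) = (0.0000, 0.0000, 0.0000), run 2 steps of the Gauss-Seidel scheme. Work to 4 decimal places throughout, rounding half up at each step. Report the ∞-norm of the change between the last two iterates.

0.1854

Iteration 1:
  x = (-6 - (3)·0.0000 - (-2)·0.0000) / (6) = -1.0000
  y = (-2 - (1.4)·-1.0000 - (3.8)·0.0000) / (9.2) = -0.0652
  z = (-4 - (2.3)·-1.0000 - (-1)·-0.0652) / (4.3) = -0.4105
Iteration 2:
  x = (-6 - (3)·-0.0652 - (-2)·-0.4105) / (6) = -1.1042
  y = (-2 - (1.4)·-1.1042 - (3.8)·-0.4105) / (9.2) = 0.1202
  z = (-4 - (2.3)·-1.1042 - (-1)·0.1202) / (4.3) = -0.3117
Change: (-0.1042, 0.1854, 0.0988) → max |·| = 0.1854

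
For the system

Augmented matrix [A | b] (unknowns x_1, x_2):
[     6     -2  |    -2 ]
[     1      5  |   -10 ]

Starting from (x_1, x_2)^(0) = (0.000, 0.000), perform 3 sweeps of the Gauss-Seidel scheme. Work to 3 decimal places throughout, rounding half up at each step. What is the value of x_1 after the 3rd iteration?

Iteration 1:
  x_1 = (-2 - (-2)·0.000) / (6) = -0.333
  x_2 = (-10 - (1)·-0.333) / (5) = -1.933
Iteration 2:
  x_1 = (-2 - (-2)·-1.933) / (6) = -0.978
  x_2 = (-10 - (1)·-0.978) / (5) = -1.804
Iteration 3:
  x_1 = (-2 - (-2)·-1.804) / (6) = -0.935
  x_2 = (-10 - (1)·-0.935) / (5) = -1.813

-0.935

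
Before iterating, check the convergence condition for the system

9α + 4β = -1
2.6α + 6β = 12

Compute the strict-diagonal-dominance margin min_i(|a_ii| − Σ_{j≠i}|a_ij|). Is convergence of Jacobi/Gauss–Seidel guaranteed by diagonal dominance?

3.4

row 1: |9| − (4) = 5
row 2: |6| − (2.6) = 3.4
minimum over rows = 3.4 → strictly diagonally dominant (convergence guaranteed)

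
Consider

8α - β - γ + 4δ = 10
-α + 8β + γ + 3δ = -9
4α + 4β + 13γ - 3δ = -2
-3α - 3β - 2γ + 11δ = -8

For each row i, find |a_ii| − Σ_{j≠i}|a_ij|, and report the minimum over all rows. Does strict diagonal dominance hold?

row 1: |8| − (1+1+4) = 2
row 2: |8| − (1+1+3) = 3
row 3: |13| − (4+4+3) = 2
row 4: |11| − (3+3+2) = 3
minimum over rows = 2 → strictly diagonally dominant (convergence guaranteed)

2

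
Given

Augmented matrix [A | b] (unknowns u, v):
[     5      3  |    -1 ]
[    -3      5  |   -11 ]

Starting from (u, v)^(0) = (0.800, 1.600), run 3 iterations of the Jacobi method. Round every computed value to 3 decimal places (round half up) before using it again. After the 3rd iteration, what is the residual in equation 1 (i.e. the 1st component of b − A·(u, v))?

Iteration 1:
  u = (-1 - (3)·1.600) / (5) = -1.160
  v = (-11 - (-3)·0.800) / (5) = -1.720
Iteration 2:
  u = (-1 - (3)·-1.720) / (5) = 0.832
  v = (-11 - (-3)·-1.160) / (5) = -2.896
Iteration 3:
  u = (-1 - (3)·-2.896) / (5) = 1.538
  v = (-11 - (-3)·0.832) / (5) = -1.701
Residual b − A·x = (-3.587, 2.119)

-3.587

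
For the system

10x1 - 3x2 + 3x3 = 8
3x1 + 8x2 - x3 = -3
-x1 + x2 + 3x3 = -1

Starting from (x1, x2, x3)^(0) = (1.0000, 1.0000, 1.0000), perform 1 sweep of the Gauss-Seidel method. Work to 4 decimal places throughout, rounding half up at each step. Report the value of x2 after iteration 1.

Iteration 1:
  x1 = (8 - (-3)·1.0000 - (3)·1.0000) / (10) = 0.8000
  x2 = (-3 - (3)·0.8000 - (-1)·1.0000) / (8) = -0.5500
  x3 = (-1 - (-1)·0.8000 - (1)·-0.5500) / (3) = 0.1167

-0.5500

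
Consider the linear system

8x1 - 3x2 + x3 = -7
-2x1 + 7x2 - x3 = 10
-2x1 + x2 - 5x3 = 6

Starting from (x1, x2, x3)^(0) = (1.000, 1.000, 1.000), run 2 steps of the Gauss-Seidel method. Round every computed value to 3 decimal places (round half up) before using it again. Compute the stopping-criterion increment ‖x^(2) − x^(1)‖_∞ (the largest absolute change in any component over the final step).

0.356

Iteration 1:
  x1 = (-7 - (-3)·1.000 - (1)·1.000) / (8) = -0.625
  x2 = (10 - (-2)·-0.625 - (-1)·1.000) / (7) = 1.393
  x3 = (6 - (-2)·-0.625 - (1)·1.393) / (-5) = -0.671
Iteration 2:
  x1 = (-7 - (-3)·1.393 - (1)·-0.671) / (8) = -0.269
  x2 = (10 - (-2)·-0.269 - (-1)·-0.671) / (7) = 1.256
  x3 = (6 - (-2)·-0.269 - (1)·1.256) / (-5) = -0.841
Change: (0.356, -0.137, -0.170) → max |·| = 0.356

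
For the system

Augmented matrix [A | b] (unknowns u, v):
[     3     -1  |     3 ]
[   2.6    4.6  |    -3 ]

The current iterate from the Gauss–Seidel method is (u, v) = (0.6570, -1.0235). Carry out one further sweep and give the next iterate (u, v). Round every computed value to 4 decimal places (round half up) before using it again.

One sweep:
  u = (3 - (-1)·-1.0235) / (3) = 0.6588
  v = (-3 - (2.6)·0.6588) / (4.6) = -1.0245

(0.6588, -1.0245)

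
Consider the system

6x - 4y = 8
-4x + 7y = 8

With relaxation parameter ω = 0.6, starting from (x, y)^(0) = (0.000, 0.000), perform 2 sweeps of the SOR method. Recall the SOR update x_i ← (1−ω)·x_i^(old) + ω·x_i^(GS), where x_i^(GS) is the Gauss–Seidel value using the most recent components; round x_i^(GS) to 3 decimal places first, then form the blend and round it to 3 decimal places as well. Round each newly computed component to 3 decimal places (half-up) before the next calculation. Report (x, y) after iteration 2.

(1.504, 1.585)

Iteration 1:
  x: GS value = (8 - (-4)·0.000) / (6) = 1.333;  x ← (1−ω)·0.000 + ω·1.333 = 0.800
  y: GS value = (8 - (-4)·0.800) / (7) = 1.600;  y ← (1−ω)·0.000 + ω·1.600 = 0.960
Iteration 2:
  x: GS value = (8 - (-4)·0.960) / (6) = 1.973;  x ← (1−ω)·0.800 + ω·1.973 = 1.504
  y: GS value = (8 - (-4)·1.504) / (7) = 2.002;  y ← (1−ω)·0.960 + ω·2.002 = 1.585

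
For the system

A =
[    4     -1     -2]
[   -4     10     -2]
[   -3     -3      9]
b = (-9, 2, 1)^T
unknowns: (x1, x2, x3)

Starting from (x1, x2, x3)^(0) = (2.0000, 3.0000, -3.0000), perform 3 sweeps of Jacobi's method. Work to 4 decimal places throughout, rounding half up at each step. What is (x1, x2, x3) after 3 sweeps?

Iteration 1:
  x1 = (-9 - (-1)·3.0000 - (-2)·-3.0000) / (4) = -3.0000
  x2 = (2 - (-4)·2.0000 - (-2)·-3.0000) / (10) = 0.4000
  x3 = (1 - (-3)·2.0000 - (-3)·3.0000) / (9) = 1.7778
Iteration 2:
  x1 = (-9 - (-1)·0.4000 - (-2)·1.7778) / (4) = -1.2611
  x2 = (2 - (-4)·-3.0000 - (-2)·1.7778) / (10) = -0.6444
  x3 = (1 - (-3)·-3.0000 - (-3)·0.4000) / (9) = -0.7556
Iteration 3:
  x1 = (-9 - (-1)·-0.6444 - (-2)·-0.7556) / (4) = -2.7889
  x2 = (2 - (-4)·-1.2611 - (-2)·-0.7556) / (10) = -0.4556
  x3 = (1 - (-3)·-1.2611 - (-3)·-0.6444) / (9) = -0.5241

(-2.7889, -0.4556, -0.5241)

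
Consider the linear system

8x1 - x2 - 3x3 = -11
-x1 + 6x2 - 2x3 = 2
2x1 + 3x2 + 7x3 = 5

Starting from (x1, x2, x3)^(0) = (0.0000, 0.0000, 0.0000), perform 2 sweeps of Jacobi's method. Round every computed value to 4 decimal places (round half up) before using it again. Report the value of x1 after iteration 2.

Iteration 1:
  x1 = (-11 - (-1)·0.0000 - (-3)·0.0000) / (8) = -1.3750
  x2 = (2 - (-1)·0.0000 - (-2)·0.0000) / (6) = 0.3333
  x3 = (5 - (2)·0.0000 - (3)·0.0000) / (7) = 0.7143
Iteration 2:
  x1 = (-11 - (-1)·0.3333 - (-3)·0.7143) / (8) = -1.0655
  x2 = (2 - (-1)·-1.3750 - (-2)·0.7143) / (6) = 0.3423
  x3 = (5 - (2)·-1.3750 - (3)·0.3333) / (7) = 0.9643

-1.0655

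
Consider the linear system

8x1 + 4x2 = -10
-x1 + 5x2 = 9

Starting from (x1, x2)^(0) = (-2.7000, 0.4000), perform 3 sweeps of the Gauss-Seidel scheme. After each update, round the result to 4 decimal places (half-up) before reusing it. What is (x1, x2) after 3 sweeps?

Iteration 1:
  x1 = (-10 - (4)·0.4000) / (8) = -1.4500
  x2 = (9 - (-1)·-1.4500) / (5) = 1.5100
Iteration 2:
  x1 = (-10 - (4)·1.5100) / (8) = -2.0050
  x2 = (9 - (-1)·-2.0050) / (5) = 1.3990
Iteration 3:
  x1 = (-10 - (4)·1.3990) / (8) = -1.9495
  x2 = (9 - (-1)·-1.9495) / (5) = 1.4101

(-1.9495, 1.4101)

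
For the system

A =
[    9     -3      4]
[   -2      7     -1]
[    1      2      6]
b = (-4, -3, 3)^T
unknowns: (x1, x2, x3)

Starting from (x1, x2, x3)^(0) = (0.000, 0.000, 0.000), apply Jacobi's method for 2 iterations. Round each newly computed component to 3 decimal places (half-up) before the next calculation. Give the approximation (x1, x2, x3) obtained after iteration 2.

(-0.810, -0.484, 0.717)

Iteration 1:
  x1 = (-4 - (-3)·0.000 - (4)·0.000) / (9) = -0.444
  x2 = (-3 - (-2)·0.000 - (-1)·0.000) / (7) = -0.429
  x3 = (3 - (1)·0.000 - (2)·0.000) / (6) = 0.500
Iteration 2:
  x1 = (-4 - (-3)·-0.429 - (4)·0.500) / (9) = -0.810
  x2 = (-3 - (-2)·-0.444 - (-1)·0.500) / (7) = -0.484
  x3 = (3 - (1)·-0.444 - (2)·-0.429) / (6) = 0.717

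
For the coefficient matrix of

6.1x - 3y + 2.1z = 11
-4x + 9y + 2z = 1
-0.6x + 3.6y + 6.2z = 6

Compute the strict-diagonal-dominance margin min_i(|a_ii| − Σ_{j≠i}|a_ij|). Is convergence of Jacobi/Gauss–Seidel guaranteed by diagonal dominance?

1

row 1: |6.1| − (3+2.1) = 1
row 2: |9| − (4+2) = 3
row 3: |6.2| − (0.6+3.6) = 2
minimum over rows = 1 → strictly diagonally dominant (convergence guaranteed)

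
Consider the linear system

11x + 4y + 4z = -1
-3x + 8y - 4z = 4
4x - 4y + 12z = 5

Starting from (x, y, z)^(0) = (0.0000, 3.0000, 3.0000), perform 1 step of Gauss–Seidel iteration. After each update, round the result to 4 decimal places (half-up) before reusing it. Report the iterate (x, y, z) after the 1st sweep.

Iteration 1:
  x = (-1 - (4)·3.0000 - (4)·3.0000) / (11) = -2.2727
  y = (4 - (-3)·-2.2727 - (-4)·3.0000) / (8) = 1.1477
  z = (5 - (4)·-2.2727 - (-4)·1.1477) / (12) = 1.5568

(-2.2727, 1.1477, 1.5568)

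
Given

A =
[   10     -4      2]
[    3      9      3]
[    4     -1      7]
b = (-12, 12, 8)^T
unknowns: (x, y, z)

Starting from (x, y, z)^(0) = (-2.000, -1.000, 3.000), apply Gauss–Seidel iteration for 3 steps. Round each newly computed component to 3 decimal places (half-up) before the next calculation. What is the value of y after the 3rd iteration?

Iteration 1:
  x = (-12 - (-4)·-1.000 - (2)·3.000) / (10) = -2.200
  y = (12 - (3)·-2.200 - (3)·3.000) / (9) = 1.067
  z = (8 - (4)·-2.200 - (-1)·1.067) / (7) = 2.552
Iteration 2:
  x = (-12 - (-4)·1.067 - (2)·2.552) / (10) = -1.284
  y = (12 - (3)·-1.284 - (3)·2.552) / (9) = 0.911
  z = (8 - (4)·-1.284 - (-1)·0.911) / (7) = 2.007
Iteration 3:
  x = (-12 - (-4)·0.911 - (2)·2.007) / (10) = -1.237
  y = (12 - (3)·-1.237 - (3)·2.007) / (9) = 1.077
  z = (8 - (4)·-1.237 - (-1)·1.077) / (7) = 2.004

1.077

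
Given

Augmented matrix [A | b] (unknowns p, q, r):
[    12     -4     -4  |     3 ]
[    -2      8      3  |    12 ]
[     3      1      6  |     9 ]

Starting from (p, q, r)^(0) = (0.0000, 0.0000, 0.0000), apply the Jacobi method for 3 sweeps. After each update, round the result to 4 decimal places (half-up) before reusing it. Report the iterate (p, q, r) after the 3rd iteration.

Iteration 1:
  p = (3 - (-4)·0.0000 - (-4)·0.0000) / (12) = 0.2500
  q = (12 - (-2)·0.0000 - (3)·0.0000) / (8) = 1.5000
  r = (9 - (3)·0.0000 - (1)·0.0000) / (6) = 1.5000
Iteration 2:
  p = (3 - (-4)·1.5000 - (-4)·1.5000) / (12) = 1.2500
  q = (12 - (-2)·0.2500 - (3)·1.5000) / (8) = 1.0000
  r = (9 - (3)·0.2500 - (1)·1.5000) / (6) = 1.1250
Iteration 3:
  p = (3 - (-4)·1.0000 - (-4)·1.1250) / (12) = 0.9583
  q = (12 - (-2)·1.2500 - (3)·1.1250) / (8) = 1.3906
  r = (9 - (3)·1.2500 - (1)·1.0000) / (6) = 0.7083

(0.9583, 1.3906, 0.7083)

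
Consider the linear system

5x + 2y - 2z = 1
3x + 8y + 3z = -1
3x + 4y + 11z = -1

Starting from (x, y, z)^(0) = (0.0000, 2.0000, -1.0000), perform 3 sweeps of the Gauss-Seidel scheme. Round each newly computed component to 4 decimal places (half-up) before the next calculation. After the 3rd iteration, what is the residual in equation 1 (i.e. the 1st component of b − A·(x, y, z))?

Iteration 1:
  x = (1 - (2)·2.0000 - (-2)·-1.0000) / (5) = -1.0000
  y = (-1 - (3)·-1.0000 - (3)·-1.0000) / (8) = 0.6250
  z = (-1 - (3)·-1.0000 - (4)·0.6250) / (11) = -0.0455
Iteration 2:
  x = (1 - (2)·0.6250 - (-2)·-0.0455) / (5) = -0.0682
  y = (-1 - (3)·-0.0682 - (3)·-0.0455) / (8) = -0.0824
  z = (-1 - (3)·-0.0682 - (4)·-0.0824) / (11) = -0.0423
Iteration 3:
  x = (1 - (2)·-0.0824 - (-2)·-0.0423) / (5) = 0.2160
  y = (-1 - (3)·0.2160 - (3)·-0.0423) / (8) = -0.1901
  z = (-1 - (3)·0.2160 - (4)·-0.1901) / (11) = -0.0807
Residual b − A·x = (0.1388, 0.1149, 0.0001)

0.1388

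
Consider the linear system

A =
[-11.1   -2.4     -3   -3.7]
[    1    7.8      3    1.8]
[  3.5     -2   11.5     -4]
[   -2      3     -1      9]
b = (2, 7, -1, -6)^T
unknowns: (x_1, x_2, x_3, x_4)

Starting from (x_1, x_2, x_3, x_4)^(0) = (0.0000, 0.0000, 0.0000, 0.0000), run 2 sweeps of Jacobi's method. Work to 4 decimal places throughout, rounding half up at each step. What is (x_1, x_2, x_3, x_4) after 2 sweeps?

Iteration 1:
  x_1 = (2 - (-2.4)·0.0000 - (-3)·0.0000 - (-3.7)·0.0000) / (-11.1) = -0.1802
  x_2 = (7 - (1)·0.0000 - (3)·0.0000 - (1.8)·0.0000) / (7.8) = 0.8974
  x_3 = (-1 - (3.5)·0.0000 - (-2)·0.0000 - (-4)·0.0000) / (11.5) = -0.0870
  x_4 = (-6 - (-2)·0.0000 - (3)·0.0000 - (-1)·0.0000) / (9) = -0.6667
Iteration 2:
  x_1 = (2 - (-2.4)·0.8974 - (-3)·-0.0870 - (-3.7)·-0.6667) / (-11.1) = -0.1285
  x_2 = (7 - (1)·-0.1802 - (3)·-0.0870 - (1.8)·-0.6667) / (7.8) = 1.1079
  x_3 = (-1 - (3.5)·-0.1802 - (-2)·0.8974 - (-4)·-0.6667) / (11.5) = -0.1079
  x_4 = (-6 - (-2)·-0.1802 - (3)·0.8974 - (-1)·-0.0870) / (9) = -1.0155

(-0.1285, 1.1079, -0.1079, -1.0155)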